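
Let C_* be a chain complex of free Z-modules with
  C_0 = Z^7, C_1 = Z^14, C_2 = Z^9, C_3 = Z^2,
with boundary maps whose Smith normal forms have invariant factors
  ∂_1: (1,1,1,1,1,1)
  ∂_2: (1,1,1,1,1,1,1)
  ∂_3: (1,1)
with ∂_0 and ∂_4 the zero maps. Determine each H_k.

H_0: b_0 = 7 − 0 − 6 = 1; torsion from ∂_1 factors > 1: none. So H_0 ≅ Z.
H_1: b_1 = 14 − 6 − 7 = 1; torsion from ∂_2 factors > 1: none. So H_1 ≅ Z.
H_2: b_2 = 9 − 7 − 2 = 0; torsion from ∂_3 factors > 1: none. So H_2 ≅ 0.
H_3: b_3 = 2 − 2 − 0 = 0; torsion from ∂_4 factors > 1: none. So H_3 ≅ 0.

H_0 ≅ Z,  H_1 ≅ Z,  H_2 = 0,  H_3 = 0.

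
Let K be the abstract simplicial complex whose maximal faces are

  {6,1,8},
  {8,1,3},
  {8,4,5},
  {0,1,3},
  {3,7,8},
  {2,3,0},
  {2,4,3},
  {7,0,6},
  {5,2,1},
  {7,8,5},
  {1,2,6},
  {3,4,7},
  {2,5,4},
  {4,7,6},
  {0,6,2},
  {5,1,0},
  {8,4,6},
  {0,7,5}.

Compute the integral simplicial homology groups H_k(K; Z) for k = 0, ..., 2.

H_0 = Z,  H_1 = Z ⊕ Z/2Z,  H_2 = 0.

Fix the vertex order 0 < 1 < 2 < 3 < 4 < 5 < 6 < 7 < 8 and write every simplex with vertices in increasing order. Then dim K = 2 and the simplices of K are:

  0-simplices (9): [0], [1], [2], [3], [4], [5], [6], [7], [8]
  1-simplices (27): (27 of them)
  2-simplices (18): [0,1,3], [0,1,5], [0,2,3], [0,2,6], [0,5,7], [0,6,7], [1,2,5], [1,2,6], [1,3,8], [1,6,8], [2,3,4], [2,4,5], [3,4,7], [3,7,8], [4,5,8], [4,6,7], [4,6,8], [5,7,8]

Hence C_0 ≅ Z^9, C_1 ≅ Z^27, C_2 ≅ Z^18.

The boundary map ∂_1: C_1 → C_0 maps an edge to its endpoints' difference, ∂[p,q] = q − p. For instance
  ∂[0,1] = [1] − [0].
This gives a 9×27 integer matrix of rank 8; reducing to Smith normal form yields diagonal entries (1,1,1,1,1,1,1,1).

Boundary ∂_2: C_2 → C_1 sends each 2-simplex [p,q,r] to [q,r] − [p,r] + [p,q]. For instance
  ∂[1,3,8] = [3,8] − [1,8] + [1,3],
  ∂[0,1,5] = [1,5] − [0,5] + [0,1].
This gives a 27×18 integer matrix of rank 18; reducing to Smith normal form yields diagonal entries (1,1,1,1,1,1,1,1,1,1,1,1,1,1,1,1,1,2).

Computing H_k = (kernel of ∂_k) / (image of ∂_{k+1}):

  H_0: rank C_0 − rank ∂_1 = 9 − 8 = 1, and the invariant factors of ∂_1 are all 1, so H_0 ≅ Z.
  H_1: rank ker ∂_1 − rank ∂_2 = (27 − 8) − 18 = 1, and ∂_2 has invariant factor 2 > 1, so H_1 ≅ Z ⊕ Z/2Z.
  H_2: rank ker ∂_2 − rank ∂_3 = (18 − 18) − 0 = 0, and there is no ∂_3, so H_2 ≅ 0.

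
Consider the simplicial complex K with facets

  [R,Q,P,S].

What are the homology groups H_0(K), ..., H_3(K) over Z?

Fix the vertex order P < Q < R < S and write every simplex with vertices in increasing order. Then dim K = 3 and the simplices of K are:

  0-simplices (4): P, Q, R, S
  1-simplices (6): PQ, PR, PS, QR, QS, RS
  2-simplices (4): PQR, PQS, PRS, QRS
  3-simplices (1): PQRS

Hence C_0 ≅ Z^4, C_1 ≅ Z^6, C_2 ≅ Z^4, C_3 ≅ Z^1.

∂_1: C_1 → C_0 is given by ∂[p,q] = [q] − [p].
As a 4×6 matrix over Z this has rank 3, with invariant factors (1,1,1).

∂_2: C_2 → C_1 acts by ∂[p,q,r] = [q,r] − [p,r] + [p,q]. For instance
  ∂PQR = QR − PR + PQ,
  ∂PRS = RS − PS + PR.
This gives a 6×4 integer matrix of rank 3; reducing to Smith normal form yields diagonal entries (1,1,1).

Boundary ∂_3: C_3 → C_2 sends each 3-simplex σ to the alternating sum Σ_i (−1)^i (σ with its i-th vertex removed). For instance
  ∂PQRS = QRS − PRS + PQS − PQR.
The 4×1 boundary matrix has rank 1 and Smith normal form diag(1).

From H_k ≅ ker(∂_k) / im(∂_{k+1}) we obtain:

  H_0: rank C_0 − rank ∂_1 = 4 − 3 = 1, and the invariant factors of ∂_1 are all 1, so H_0 = Z.
  H_1: rank ker ∂_1 − rank ∂_2 = (6 − 3) − 3 = 0, and the invariant factors of ∂_2 are all 1, so H_1 = 0.
  H_2: rank ker ∂_2 − rank ∂_3 = (4 − 3) − 1 = 0, and the invariant factors of ∂_3 are all 1, so H_2 = 0.
  H_3: rank ker ∂_3 − rank ∂_4 = (1 − 1) − 0 = 0, and there is no ∂_4, so H_3 = 0.

H_0 ≅ Z,  H_1 = 0,  H_2 = 0,  H_3 = 0.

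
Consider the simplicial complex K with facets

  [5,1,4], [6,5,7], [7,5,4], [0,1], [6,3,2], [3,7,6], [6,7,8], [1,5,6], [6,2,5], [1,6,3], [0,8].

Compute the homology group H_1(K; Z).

We work with the vertex ordering 0 < 1 < 2 < 3 < 4 < 5 < 6 < 7 < 8. The simplices of K, each written with vertices in increasing order, are:

  0-simplices (9): [0], [1], [2], [3], [4], [5], [6], [7], [8]
  1-simplices (18): [0,1], [0,8], [1,3], [1,4], [1,5], [1,6], [2,3], [2,5], [2,6], [3,6], [3,7], [4,5], [4,7], [5,6], [5,7], [6,7], [6,8], [7,8]
  2-simplices (9): [1,3,6], [1,4,5], [1,5,6], [2,3,6], [2,5,6], [3,6,7], [4,5,7], [5,6,7], [6,7,8]

giving chain groups C_0 ≅ Z^9, C_1 ≅ Z^18, C_2 ≅ Z^9.

Boundary ∂_1: C_1 → C_0 is given by ∂[p,q] = [q] − [p].
This gives a 9×18 integer matrix of rank 8; reducing to Smith normal form yields diagonal entries (1,1,1,1,1,1,1,1).

Boundary ∂_2: C_2 → C_1 sends each 2-simplex [p,q,r] to [q,r] − [p,r] + [p,q]. For instance
  ∂[4,5,7] = [5,7] − [4,7] + [4,5],
  ∂[1,3,6] = [3,6] − [1,6] + [1,3].
The 18×9 boundary matrix has rank 9 and Smith normal form diag(1,1,1,1,1,1,1,1,1).

Computing H_k = (kernel of ∂_k) / (image of ∂_{k+1}):

  H_1: rank ker ∂_1 − rank ∂_2 = (18 − 8) − 9 = 1, and the invariant factors of ∂_2 are all 1, so H_1 ≅ Z.

H_1 = Z.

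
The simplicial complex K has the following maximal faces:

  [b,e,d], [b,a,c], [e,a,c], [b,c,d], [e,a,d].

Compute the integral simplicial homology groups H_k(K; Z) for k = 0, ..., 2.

Take the total order a < b < c < d < e on the vertex set. Then K (dimension 2) consists of the simplices:

  0-simplices (5): a, b, c, d, e
  1-simplices (10): ab, ac, ad, ae, bc, bd, be, cd, ce, de
  2-simplices (5): abc, ace, ade, bcd, bde

so the chain groups are C_0 ≅ Z^5, C_1 ≅ Z^10, C_2 ≅ Z^5.

∂_1: C_1 → C_0 is given by ∂[p,q] = [q] − [p]. For instance
  ∂bd = d − b.
As a 5×10 matrix over Z this has rank 4, with invariant factors (1,1,1,1).

The boundary map ∂_2: C_2 → C_1 acts by ∂[p,q,r] = [q,r] − [p,r] + [p,q]. For instance
  ∂ace = ce − ae + ac,
  ∂bcd = cd − bd + bc.
As a 10×5 matrix over Z this has rank 5, with invariant factors (1,1,1,1,1).

Now H_k = ker ∂_k / im ∂_{k+1}, so:

  H_0: rank C_0 − rank ∂_1 = 5 − 4 = 1, and the invariant factors of ∂_1 are all 1, so H_0 = Z.
  H_1: rank ker ∂_1 − rank ∂_2 = (10 − 4) − 5 = 1, and the invariant factors of ∂_2 are all 1, so H_1 = Z.
  H_2: rank ker ∂_2 − rank ∂_3 = (5 − 5) − 0 = 0, and there is no ∂_3, so H_2 = 0.

(K is a triangulation of the Möbius band.)

H_0 = Z,  H_1 = Z,  H_2 = 0.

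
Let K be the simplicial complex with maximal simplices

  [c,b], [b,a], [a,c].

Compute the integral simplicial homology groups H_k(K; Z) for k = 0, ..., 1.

Fix the vertex order a < b < c and write every simplex with vertices in increasing order. Then dim K = 1 and the simplices of K are:

  0-simplices (3): a, b, c
  1-simplices (3): ab, ac, bc

giving chain groups C_0 ≅ Z^3, C_1 ≅ Z^3.

Boundary ∂_1: C_1 → C_0 sends each edge [p,q] (with p < q) to q − p. For instance
  ∂ab = b − a.
The 3×3 boundary matrix has rank 2 and Smith normal form diag(1,1).

From H_k ≅ ker(∂_k) / im(∂_{k+1}) we obtain:

  H_0: rank C_0 − rank ∂_1 = 3 − 2 = 1, and the invariant factors of ∂_1 are all 1, so H_0 ≅ Z.
  H_1: rank ker ∂_1 − rank ∂_2 = (3 − 2) − 0 = 1, and there is no ∂_2, so H_1 ≅ Z.

H_0 = Z,  H_1 = Z.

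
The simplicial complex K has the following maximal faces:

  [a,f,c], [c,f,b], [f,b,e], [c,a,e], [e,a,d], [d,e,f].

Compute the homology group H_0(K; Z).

H_0 ≅ Z.

We work with the vertex ordering a < b < c < d < e < f. The simplices of K, each written with vertices in increasing order, are:

  0-simplices (6): a, b, c, d, e, f
  1-simplices (12): ac, ad, ae, af, bc, be, bf, ce, cf, de, df, ef
  2-simplices (6): ace, acf, ade, bcf, bef, def

so the chain groups are C_0 ≅ Z^6, C_1 ≅ Z^12, C_2 ≅ Z^6.

Boundary ∂_1: C_1 → C_0 is given by ∂[p,q] = [q] − [p]. For instance
  ∂de = e − d.
This gives a 6×12 integer matrix of rank 5; reducing to Smith normal form yields diagonal entries (1,1,1,1,1).

The boundary map ∂_2: C_2 → C_1 acts by ∂[p,q,r] = [q,r] − [p,r] + [p,q]. For instance
  ∂ade = de − ae + ad,
  ∂acf = cf − af + ac.
The 12×6 boundary matrix has rank 6 and Smith normal form diag(1,1,1,1,1,1).

From H_k ≅ ker(∂_k) / im(∂_{k+1}) we obtain:

  H_0: rank C_0 − rank ∂_1 = 6 − 5 = 1, and the invariant factors of ∂_1 are all 1, so H_0 = Z.

(K is a triangulation of the cylinder S^1 x I.)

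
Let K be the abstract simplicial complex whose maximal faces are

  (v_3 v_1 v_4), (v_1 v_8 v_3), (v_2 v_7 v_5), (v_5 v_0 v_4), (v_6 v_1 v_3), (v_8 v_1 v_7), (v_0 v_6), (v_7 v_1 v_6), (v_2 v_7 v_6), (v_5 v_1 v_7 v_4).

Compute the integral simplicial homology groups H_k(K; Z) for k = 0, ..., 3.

Take the total order v_0 < v_1 < v_2 < v_3 < v_4 < v_5 < v_6 < v_7 < v_8 on the vertex set. Then K (dimension 3) consists of the simplices:

  0-simplices (9): [v_0], [v_1], [v_2], [v_3], [v_4], [v_5], [v_6], [v_7], [v_8]
  1-simplices (20): (20 of them)
  2-simplices (12): (12 of them)
  3-simplices (1): [v_1,v_4,v_5,v_7]

so the chain groups are C_0 ≅ Z^9, C_1 ≅ Z^20, C_2 ≅ Z^12, C_3 ≅ Z^1.

∂_1: C_1 → C_0 maps an edge to its endpoints' difference, ∂[p,q] = q − p.
As a 9×20 matrix over Z this has rank 8, with invariant factors (1,1,1,1,1,1,1,1).

Boundary ∂_2: C_2 → C_1 maps a triangle to the signed sum of its edges. For instance
  ∂[v_2,v_6,v_7] = [v_6,v_7] − [v_2,v_7] + [v_2,v_6],
  ∂[v_1,v_7,v_8] = [v_7,v_8] − [v_1,v_8] + [v_1,v_7].
The 20×12 boundary matrix has rank 11 and Smith normal form diag(1,1,1,1,1,1,1,1,1,1,1).

Boundary ∂_3: C_3 → C_2 sends each 3-simplex σ to the alternating sum Σ_i (−1)^i (σ with its i-th vertex removed). For instance
  ∂[v_1,v_4,v_5,v_7] = [v_4,v_5,v_7] − [v_1,v_5,v_7] + [v_1,v_4,v_7] − [v_1,v_4,v_5].
This gives a 12×1 integer matrix of rank 1; reducing to Smith normal form yields diagonal entries (1).

From H_k ≅ ker(∂_k) / im(∂_{k+1}) we obtain:

  H_0: rank C_0 − rank ∂_1 = 9 − 8 = 1, and the invariant factors of ∂_1 are all 1, so H_0 = Z.
  H_1: rank ker ∂_1 − rank ∂_2 = (20 − 8) − 11 = 1, and the invariant factors of ∂_2 are all 1, so H_1 = Z.
  H_2: rank ker ∂_2 − rank ∂_3 = (12 − 11) − 1 = 0, and the invariant factors of ∂_3 are all 1, so H_2 = 0.
  H_3: rank ker ∂_3 − rank ∂_4 = (1 − 1) − 0 = 0, and there is no ∂_4, so H_3 = 0.

As a check, the Euler characteristic is 9 − 20 + 12 − 1 = 0, which agrees with 1 − 1 + 0 − 0 = 0.

H_0 ≅ Z,  H_1 ≅ Z,  H_2 = 0,  H_3 = 0.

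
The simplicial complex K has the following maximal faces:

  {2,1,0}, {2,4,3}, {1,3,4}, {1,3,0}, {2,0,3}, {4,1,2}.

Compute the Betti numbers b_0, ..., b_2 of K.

b_0 = 1, b_1 = 0, b_2 = 1.

Order the vertices as 0 < 1 < 2 < 3 < 4. Listing each simplex with vertices in this order, K has dimension 2 with simplices:

  0-simplices (5): [0], [1], [2], [3], [4]
  1-simplices (9): [0,1], [0,2], [0,3], [1,2], [1,3], [1,4], [2,3], [2,4], [3,4]
  2-simplices (6): [0,1,2], [0,1,3], [0,2,3], [1,2,4], [1,3,4], [2,3,4]

Hence C_0 ≅ Z^5, C_1 ≅ Z^9, C_2 ≅ Z^6.

∂_1: C_1 → C_0 sends each edge [p,q] (with p < q) to q − p.
This gives a 5×9 integer matrix of rank 4; reducing to Smith normal form yields diagonal entries (1,1,1,1).

Boundary ∂_2: C_2 → C_1 sends each 2-simplex [p,q,r] to [q,r] − [p,r] + [p,q]. For instance
  ∂[0,1,2] = [1,2] − [0,2] + [0,1],
  ∂[1,3,4] = [3,4] − [1,4] + [1,3].
The 9×6 boundary matrix has rank 5 and Smith normal form diag(1,1,1,1,1).

From H_k ≅ ker(∂_k) / im(∂_{k+1}) we obtain:

  H_0: rank C_0 − rank ∂_1 = 5 − 4 = 1, and the invariant factors of ∂_1 are all 1, so H_0 = Z.
  H_1: rank ker ∂_1 − rank ∂_2 = (9 − 4) − 5 = 0, and the invariant factors of ∂_2 are all 1, so H_1 = 0.
  H_2: rank ker ∂_2 − rank ∂_3 = (6 − 5) − 0 = 1, and there is no ∂_3, so H_2 = Z.

As a check, the Euler characteristic is 5 − 9 + 6 = 2, which agrees with 1 − 0 + 1 = 2.

Hence the Betti numbers are b_0 = 1, b_1 = 0, b_2 = 1.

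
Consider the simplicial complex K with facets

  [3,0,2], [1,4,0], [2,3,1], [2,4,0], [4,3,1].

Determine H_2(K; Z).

Take the total order 0 < 1 < 2 < 3 < 4 on the vertex set. Then K (dimension 2) consists of the simplices:

  0-simplices (5): [0], [1], [2], [3], [4]
  1-simplices (10): [0,1], [0,2], [0,3], [0,4], [1,2], [1,3], [1,4], [2,3], [2,4], [3,4]
  2-simplices (5): [0,1,4], [0,2,3], [0,2,4], [1,2,3], [1,3,4]

so the chain groups are C_0 ≅ Z^5, C_1 ≅ Z^10, C_2 ≅ Z^5.

∂_1: C_1 → C_0 sends each edge [p,q] (with p < q) to q − p.
The resulting 5×10 matrix has rank 4, and its Smith normal form has invariant factors (1,1,1,1).

Boundary ∂_2: C_2 → C_1 acts by ∂[p,q,r] = [q,r] − [p,r] + [p,q]. For instance
  ∂[1,3,4] = [3,4] − [1,4] + [1,3],
  ∂[1,2,3] = [2,3] − [1,3] + [1,2].
As a 10×5 matrix over Z this has rank 5, with invariant factors (1,1,1,1,1).

Now H_k = ker ∂_k / im ∂_{k+1}, so:

  H_2: rank ker ∂_2 − rank ∂_3 = (5 − 5) − 0 = 0, and there is no ∂_3, so H_2 ≅ 0.

H_2 ≅ 0.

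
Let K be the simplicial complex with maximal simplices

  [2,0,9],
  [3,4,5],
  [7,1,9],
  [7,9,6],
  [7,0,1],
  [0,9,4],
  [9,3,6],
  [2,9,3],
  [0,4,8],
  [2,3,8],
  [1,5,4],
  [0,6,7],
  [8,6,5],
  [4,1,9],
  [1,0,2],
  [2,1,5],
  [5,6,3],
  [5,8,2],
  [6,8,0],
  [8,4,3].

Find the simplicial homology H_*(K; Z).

H_0 ≅ Z,  H_1 ≅ Z ⊕ Z/2,  H_2 = 0.

K has 10 vertices, 30 edges, 20 triangles.
rank ∂_0 = 0, rank ∂_1 = 9 ⇒ b_0 = 10 − 0 − 9 = 1; all invariant factors of ∂_1 are 1 so no torsion. So H_0 = Z.
rank ∂_1 = 9, rank ∂_2 = 20 ⇒ b_1 = 30 − 9 − 20 = 1; ∂_2 has invariant factor(s) [2] giving torsion. So H_1 = Z ⊕ Z/2.
rank ∂_2 = 20, rank ∂_3 = 0 ⇒ b_2 = 20 − 20 − 0 = 0. So H_2 = 0.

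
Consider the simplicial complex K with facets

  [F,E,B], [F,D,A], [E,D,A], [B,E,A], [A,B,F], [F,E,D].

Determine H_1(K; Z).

Take the total order A < B < D < E < F on the vertex set. Then K (dimension 2) consists of the simplices:

  0-simplices (5): A, B, D, E, F
  1-simplices (9): AB, AD, AE, AF, BE, BF, DE, DF, EF
  2-simplices (6): ABE, ABF, ADE, ADF, BEF, DEF

Hence C_0 ≅ Z^5, C_1 ≅ Z^9, C_2 ≅ Z^6.

Boundary ∂_1: C_1 → C_0 sends each edge [p,q] (with p < q) to q − p. For instance
  ∂EF = F − E.
This gives a 5×9 integer matrix of rank 4; reducing to Smith normal form yields diagonal entries (1,1,1,1).

The boundary map ∂_2: C_2 → C_1 acts by ∂[p,q,r] = [q,r] − [p,r] + [p,q]. For instance
  ∂BEF = EF − BF + BE,
  ∂ABF = BF − AF + AB.
This gives a 9×6 integer matrix of rank 5; reducing to Smith normal form yields diagonal entries (1,1,1,1,1).

Reading off H_k = ker ∂_k / im ∂_{k+1}:

  H_1: rank ker ∂_1 − rank ∂_2 = (9 − 4) − 5 = 0, and the invariant factors of ∂_2 are all 1, so H_1 ≅ 0.

H_1 ≅ 0.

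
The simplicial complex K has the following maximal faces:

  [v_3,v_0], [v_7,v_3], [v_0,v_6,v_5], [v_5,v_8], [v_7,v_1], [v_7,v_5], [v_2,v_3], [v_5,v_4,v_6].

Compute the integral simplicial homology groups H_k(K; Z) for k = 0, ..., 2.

H_0 ≅ Z,  H_1 ≅ Z,  H_2 = 0.

We work with the vertex ordering v_0 < v_1 < v_2 < v_3 < v_4 < v_5 < v_6 < v_7 < v_8. The simplices of K, each written with vertices in increasing order, are:

  0-simplices (9): [v_0], [v_1], [v_2], [v_3], [v_4], [v_5], [v_6], [v_7], [v_8]
  1-simplices (11): [v_0,v_3], [v_0,v_5], [v_0,v_6], [v_1,v_7], [v_2,v_3], [v_3,v_7], [v_4,v_5], [v_4,v_6], [v_5,v_6], [v_5,v_7], [v_5,v_8]
  2-simplices (2): [v_0,v_5,v_6], [v_4,v_5,v_6]

so the chain groups are C_0 ≅ Z^9, C_1 ≅ Z^11, C_2 ≅ Z^2.

Boundary ∂_1: C_1 → C_0 maps an edge to its endpoints' difference, ∂[p,q] = q − p.
As a 9×11 matrix over Z this has rank 8, with invariant factors (1,1,1,1,1,1,1,1).

Boundary ∂_2: C_2 → C_1 maps a triangle to the signed sum of its edges. For instance
  ∂[v_0,v_5,v_6] = [v_5,v_6] − [v_0,v_6] + [v_0,v_5],
  ∂[v_4,v_5,v_6] = [v_5,v_6] − [v_4,v_6] + [v_4,v_5].
This gives a 11×2 integer matrix of rank 2; reducing to Smith normal form yields diagonal entries (1,1).

Reading off H_k = ker ∂_k / im ∂_{k+1}:

  H_0: rank C_0 − rank ∂_1 = 9 − 8 = 1, and the invariant factors of ∂_1 are all 1, so H_0 = Z.
  H_1: rank ker ∂_1 − rank ∂_2 = (11 − 8) − 2 = 1, and the invariant factors of ∂_2 are all 1, so H_1 = Z.
  H_2: rank ker ∂_2 − rank ∂_3 = (2 − 2) − 0 = 0, and there is no ∂_3, so H_2 = 0.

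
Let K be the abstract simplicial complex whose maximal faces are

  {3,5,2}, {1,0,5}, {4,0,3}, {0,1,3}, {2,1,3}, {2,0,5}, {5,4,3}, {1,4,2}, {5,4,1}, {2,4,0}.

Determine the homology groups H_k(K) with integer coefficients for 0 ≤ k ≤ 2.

H_0 ≅ Z,  H_1 ≅ Z/2Z,  H_2 = 0.

Fix the vertex order 0 < 1 < 2 < 3 < 4 < 5 and write every simplex with vertices in increasing order. Then dim K = 2 and the simplices of K are:

  0-simplices (6): [0], [1], [2], [3], [4], [5]
  1-simplices (15): [0,1], [0,2], [0,3], [0,4], [0,5], [1,2], [1,3], [1,4], [1,5], [2,3], [2,4], [2,5], [3,4], [3,5], [4,5]
  2-simplices (10): [0,1,3], [0,1,5], [0,2,4], [0,2,5], [0,3,4], [1,2,3], [1,2,4], [1,4,5], [2,3,5], [3,4,5]

so the chain groups are C_0 ≅ Z^6, C_1 ≅ Z^15, C_2 ≅ Z^10.

∂_1: C_1 → C_0 maps an edge to its endpoints' difference, ∂[p,q] = q − p.
The 6×15 boundary matrix has rank 5 and Smith normal form diag(1,1,1,1,1).

Boundary ∂_2: C_2 → C_1 sends each 2-simplex [p,q,r] to [q,r] − [p,r] + [p,q]. For instance
  ∂[0,1,5] = [1,5] − [0,5] + [0,1],
  ∂[0,1,3] = [1,3] − [0,3] + [0,1].
The 15×10 boundary matrix has rank 10 and Smith normal form diag(1,1,1,1,1,1,1,1,1,2).

Computing H_k = (kernel of ∂_k) / (image of ∂_{k+1}):

  H_0: rank C_0 − rank ∂_1 = 6 − 5 = 1, and the invariant factors of ∂_1 are all 1, so H_0 ≅ Z.
  H_1: rank ker ∂_1 − rank ∂_2 = (15 − 5) − 10 = 0, and ∂_2 has invariant factor 2 > 1, so H_1 ≅ Z/2Z.
  H_2: rank ker ∂_2 − rank ∂_3 = (10 − 10) − 0 = 0, and there is no ∂_3, so H_2 ≅ 0.

As a check, the Euler characteristic is 6 − 15 + 10 = 1, which agrees with 1 − 0 + 0 = 1.
(K is a triangulation of the real projective plane RP^2.)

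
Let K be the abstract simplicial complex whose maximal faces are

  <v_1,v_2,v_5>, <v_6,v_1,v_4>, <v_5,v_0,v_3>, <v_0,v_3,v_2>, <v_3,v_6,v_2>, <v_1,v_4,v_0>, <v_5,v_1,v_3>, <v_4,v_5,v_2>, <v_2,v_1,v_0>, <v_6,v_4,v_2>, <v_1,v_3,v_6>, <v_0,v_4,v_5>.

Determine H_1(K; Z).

Fix the vertex order v_0 < v_1 < v_2 < v_3 < v_4 < v_5 < v_6 and write every simplex with vertices in increasing order. Then dim K = 2 and the simplices of K are:

  0-simplices (7): [v_0], [v_1], [v_2], [v_3], [v_4], [v_5], [v_6]
  1-simplices (18): (18 of them)
  2-simplices (12): (12 of them)

Hence C_0 ≅ Z^7, C_1 ≅ Z^18, C_2 ≅ Z^12.

The boundary map ∂_1: C_1 → C_0 sends each edge [p,q] (with p < q) to q − p.
As a 7×18 matrix over Z this has rank 6, with invariant factors (1,1,1,1,1,1).

The boundary map ∂_2: C_2 → C_1 sends each 2-simplex [p,q,r] to [q,r] − [p,r] + [p,q]. For instance
  ∂[v_0,v_2,v_3] = [v_2,v_3] − [v_0,v_3] + [v_0,v_2],
  ∂[v_2,v_3,v_6] = [v_3,v_6] − [v_2,v_6] + [v_2,v_3].
As a 18×12 matrix over Z this has rank 12, with invariant factors (1,1,1,1,1,1,1,1,1,1,1,2).

From H_k ≅ ker(∂_k) / im(∂_{k+1}) we obtain:

  H_1: rank ker ∂_1 − rank ∂_2 = (18 − 6) − 12 = 0, and ∂_2 has invariant factor 2 > 1, so H_1 ≅ Z/2.

H_1 ≅ Z/2.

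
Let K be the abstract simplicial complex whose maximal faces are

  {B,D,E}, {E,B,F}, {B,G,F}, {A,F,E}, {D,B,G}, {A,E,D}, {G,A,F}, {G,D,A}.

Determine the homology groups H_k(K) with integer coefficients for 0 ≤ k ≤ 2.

Order the vertices as A < B < D < E < F < G. Listing each simplex with vertices in this order, K has dimension 2 with simplices:

  0-simplices (6): A, B, D, E, F, G
  1-simplices (12): AD, AE, AF, AG, BD, BE, BF, BG, DE, DG, EF, FG
  2-simplices (8): ADE, ADG, AEF, AFG, BDE, BDG, BEF, BFG

giving chain groups C_0 ≅ Z^6, C_1 ≅ Z^12, C_2 ≅ Z^8.

Boundary ∂_1: C_1 → C_0 is given by ∂[p,q] = [q] − [p].
As a 6×12 matrix over Z this has rank 5, with invariant factors (1,1,1,1,1).

The boundary map ∂_2: C_2 → C_1 sends each 2-simplex [p,q,r] to [q,r] − [p,r] + [p,q]. For instance
  ∂AEF = EF − AF + AE,
  ∂ADE = DE − AE + AD.
The 12×8 boundary matrix has rank 7 and Smith normal form diag(1,1,1,1,1,1,1).

Reading off H_k = ker ∂_k / im ∂_{k+1}:

  H_0: rank C_0 − rank ∂_1 = 6 − 5 = 1, and the invariant factors of ∂_1 are all 1, so H_0 = Z.
  H_1: rank ker ∂_1 − rank ∂_2 = (12 − 5) − 7 = 0, and the invariant factors of ∂_2 are all 1, so H_1 = 0.
  H_2: rank ker ∂_2 − rank ∂_3 = (8 − 7) − 0 = 1, and there is no ∂_3, so H_2 = Z.

As a check, the Euler characteristic is 6 − 12 + 8 = 2, which agrees with 1 − 0 + 1 = 2.
(K is a triangulation of the 2-sphere S^2.)

H_0 ≅ Z,  H_1 = 0,  H_2 ≅ Z.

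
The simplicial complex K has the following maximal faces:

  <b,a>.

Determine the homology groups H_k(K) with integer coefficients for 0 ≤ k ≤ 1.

Fix the vertex order a < b and write every simplex with vertices in increasing order. Then dim K = 1 and the simplices of K are:

  0-simplices (2): a, b
  1-simplices (1): ab

so the chain groups are C_0 ≅ Z^2, C_1 ≅ Z^1.

∂_1: C_1 → C_0 is given by ∂[p,q] = [q] − [p].
The resulting 2×1 matrix has rank 1, and its Smith normal form has invariant factors (1).

Reading off H_k = ker ∂_k / im ∂_{k+1}:

  H_0: rank C_0 − rank ∂_1 = 2 − 1 = 1, and the invariant factors of ∂_1 are all 1, so H_0 ≅ Z.
  H_1: rank ker ∂_1 − rank ∂_2 = (1 − 1) − 0 = 0, and there is no ∂_2, so H_1 ≅ 0.

H_0 ≅ Z,  H_1 = 0.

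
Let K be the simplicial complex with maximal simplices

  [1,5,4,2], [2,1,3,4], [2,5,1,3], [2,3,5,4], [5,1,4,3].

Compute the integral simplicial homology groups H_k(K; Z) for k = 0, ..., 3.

H_0 = Z,  H_1 = 0,  H_2 = 0,  H_3 = Z.

Order the vertices as 1 < 2 < 3 < 4 < 5. Listing each simplex with vertices in this order, K has dimension 3 with simplices:

  0-simplices (5): [1], [2], [3], [4], [5]
  1-simplices (10): [1,2], [1,3], [1,4], [1,5], [2,3], [2,4], [2,5], [3,4], [3,5], [4,5]
  2-simplices (10): [1,2,3], [1,2,4], [1,2,5], [1,3,4], [1,3,5], [1,4,5], [2,3,4], [2,3,5], [2,4,5], [3,4,5]
  3-simplices (5): [1,2,3,4], [1,2,3,5], [1,2,4,5], [1,3,4,5], [2,3,4,5]

giving chain groups C_0 ≅ Z^5, C_1 ≅ Z^10, C_2 ≅ Z^10, C_3 ≅ Z^5.

∂_1: C_1 → C_0 maps an edge to its endpoints' difference, ∂[p,q] = q − p. For instance
  ∂[1,5] = [5] − [1].
This gives a 5×10 integer matrix of rank 4; reducing to Smith normal form yields diagonal entries (1,1,1,1).

The boundary map ∂_2: C_2 → C_1 acts by ∂[p,q,r] = [q,r] − [p,r] + [p,q]. For instance
  ∂[1,3,4] = [3,4] − [1,4] + [1,3],
  ∂[2,4,5] = [4,5] − [2,5] + [2,4].
The 10×10 boundary matrix has rank 6 and Smith normal form diag(1,1,1,1,1,1).

∂_3: C_3 → C_2 sends each 3-simplex σ to the alternating sum Σ_i (−1)^i (σ with its i-th vertex removed). For instance
  ∂[1,2,4,5] = [2,4,5] − [1,4,5] + [1,2,5] − [1,2,4],
  ∂[1,2,3,5] = [2,3,5] − [1,3,5] + [1,2,5] − [1,2,3].
As a 10×5 matrix over Z this has rank 4, with invariant factors (1,1,1,1).

Now H_k = ker ∂_k / im ∂_{k+1}, so:

  H_0: rank C_0 − rank ∂_1 = 5 − 4 = 1, and the invariant factors of ∂_1 are all 1, so H_0 ≅ Z.
  H_1: rank ker ∂_1 − rank ∂_2 = (10 − 4) − 6 = 0, and the invariant factors of ∂_2 are all 1, so H_1 ≅ 0.
  H_2: rank ker ∂_2 − rank ∂_3 = (10 − 6) − 4 = 0, and the invariant factors of ∂_3 are all 1, so H_2 ≅ 0.
  H_3: rank ker ∂_3 − rank ∂_4 = (5 − 4) − 0 = 1, and there is no ∂_4, so H_3 ≅ Z.

As a check, the Euler characteristic is 5 − 10 + 10 − 5 = 0, which agrees with 1 − 0 + 0 − 1 = 0.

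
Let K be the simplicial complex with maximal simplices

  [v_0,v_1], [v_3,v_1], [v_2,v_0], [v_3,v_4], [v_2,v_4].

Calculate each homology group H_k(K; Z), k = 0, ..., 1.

H_0 = Z,  H_1 = Z.

Take the total order v_0 < v_1 < v_2 < v_3 < v_4 on the vertex set. Then K (dimension 1) consists of the simplices:

  0-simplices (5): [v_0], [v_1], [v_2], [v_3], [v_4]
  1-simplices (5): [v_0,v_1], [v_0,v_2], [v_1,v_3], [v_2,v_4], [v_3,v_4]

so the chain groups are C_0 ≅ Z^5, C_1 ≅ Z^5.

The boundary map ∂_1: C_1 → C_0 is given by ∂[p,q] = [q] − [p]. For instance
  ∂[v_3,v_4] = [v_4] − [v_3].
The resulting 5×5 matrix has rank 4, and its Smith normal form has invariant factors (1,1,1,1).

Reading off H_k = ker ∂_k / im ∂_{k+1}:

  H_0: rank C_0 − rank ∂_1 = 5 − 4 = 1, and the invariant factors of ∂_1 are all 1, so H_0 ≅ Z.
  H_1: rank ker ∂_1 − rank ∂_2 = (5 − 4) − 0 = 1, and there is no ∂_2, so H_1 ≅ Z.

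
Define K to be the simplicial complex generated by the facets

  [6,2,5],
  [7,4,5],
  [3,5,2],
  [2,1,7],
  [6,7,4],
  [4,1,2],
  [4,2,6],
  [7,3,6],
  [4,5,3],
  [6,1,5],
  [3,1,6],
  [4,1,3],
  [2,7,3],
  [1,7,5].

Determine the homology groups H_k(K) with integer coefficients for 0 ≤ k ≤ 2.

We work with the vertex ordering 1 < 2 < 3 < 4 < 5 < 6 < 7. The simplices of K, each written with vertices in increasing order, are:

  0-simplices (7): [1], [2], [3], [4], [5], [6], [7]
  1-simplices (21): [1,2], [1,3], [1,4], [1,5], [1,6], [1,7], [2,3], [2,4], [2,5], [2,6], [2,7], [3,4], [3,5], [3,6], [3,7], [4,5], [4,6], [4,7], [5,6], [5,7], [6,7]
  2-simplices (14): [1,2,4], [1,2,7], [1,3,4], [1,3,6], [1,5,6], [1,5,7], [2,3,5], [2,3,7], [2,4,6], [2,5,6], [3,4,5], [3,6,7], [4,5,7], [4,6,7]

giving chain groups C_0 ≅ Z^7, C_1 ≅ Z^21, C_2 ≅ Z^14.

∂_1: C_1 → C_0 maps an edge to its endpoints' difference, ∂[p,q] = q − p. For instance
  ∂[2,7] = [7] − [2].
The 7×21 boundary matrix has rank 6 and Smith normal form diag(1,1,1,1,1,1).

The boundary map ∂_2: C_2 → C_1 sends each 2-simplex [p,q,r] to [q,r] − [p,r] + [p,q]. For instance
  ∂[1,5,6] = [5,6] − [1,6] + [1,5],
  ∂[3,6,7] = [6,7] − [3,7] + [3,6].
The 21×14 boundary matrix has rank 13 and Smith normal form diag(1,1,1,1,1,1,1,1,1,1,1,1,1).

Computing H_k = (kernel of ∂_k) / (image of ∂_{k+1}):

  H_0: rank C_0 − rank ∂_1 = 7 − 6 = 1, and the invariant factors of ∂_1 are all 1, so H_0 ≅ Z.
  H_1: rank ker ∂_1 − rank ∂_2 = (21 − 6) − 13 = 2, and the invariant factors of ∂_2 are all 1, so H_1 ≅ Z^2.
  H_2: rank ker ∂_2 − rank ∂_3 = (14 − 13) − 0 = 1, and there is no ∂_3, so H_2 ≅ Z.

As a check, the Euler characteristic is 7 − 21 + 14 = 0, which agrees with 1 − 2 + 1 = 0.

H_0 = Z,  H_1 = Z^2,  H_2 = Z.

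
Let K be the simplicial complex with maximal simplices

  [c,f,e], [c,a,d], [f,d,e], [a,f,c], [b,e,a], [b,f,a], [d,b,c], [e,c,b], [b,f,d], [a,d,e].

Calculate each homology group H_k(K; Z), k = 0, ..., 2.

Fix the vertex order a < b < c < d < e < f and write every simplex with vertices in increasing order. Then dim K = 2 and the simplices of K are:

  0-simplices (6): a, b, c, d, e, f
  1-simplices (15): ab, ac, ad, ae, af, bc, bd, be, bf, cd, ce, cf, de, df, ef
  2-simplices (10): abe, abf, acd, acf, ade, bcd, bce, bdf, cef, def

Hence C_0 ≅ Z^6, C_1 ≅ Z^15, C_2 ≅ Z^10.

The boundary map ∂_1: C_1 → C_0 is given by ∂[p,q] = [q] − [p]. For instance
  ∂df = f − d.
The 6×15 boundary matrix has rank 5 and Smith normal form diag(1,1,1,1,1).

∂_2: C_2 → C_1 sends each 2-simplex [p,q,r] to [q,r] − [p,r] + [p,q]. For instance
  ∂acd = cd − ad + ac,
  ∂bce = ce − be + bc.
The resulting 15×10 matrix has rank 10, and its Smith normal form has invariant factors (1,1,1,1,1,1,1,1,1,2).

From H_k ≅ ker(∂_k) / im(∂_{k+1}) we obtain:

  H_0: rank C_0 − rank ∂_1 = 6 − 5 = 1, and the invariant factors of ∂_1 are all 1, so H_0 ≅ Z.
  H_1: rank ker ∂_1 − rank ∂_2 = (15 − 5) − 10 = 0, and ∂_2 has invariant factor 2 > 1, so H_1 ≅ Z/2.
  H_2: rank ker ∂_2 − rank ∂_3 = (10 − 10) − 0 = 0, and there is no ∂_3, so H_2 ≅ 0.

As a check, the Euler characteristic is 6 − 15 + 10 = 1, which agrees with 1 − 0 + 0 = 1.
(K is a triangulation of the real projective plane RP^2.)

H_0 = Z,  H_1 = Z/2,  H_2 = 0.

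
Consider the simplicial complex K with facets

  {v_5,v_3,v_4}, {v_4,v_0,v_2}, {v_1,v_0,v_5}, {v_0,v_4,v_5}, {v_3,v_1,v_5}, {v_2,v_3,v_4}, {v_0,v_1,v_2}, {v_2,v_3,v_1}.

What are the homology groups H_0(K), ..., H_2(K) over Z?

K has 6 vertices, 12 edges, 8 triangles.
rank ∂_0 = 0, rank ∂_1 = 5 ⇒ b_0 = 6 − 0 − 5 = 1; all invariant factors of ∂_1 are 1 so no torsion. So H_0 ≅ Z.
rank ∂_1 = 5, rank ∂_2 = 7 ⇒ b_1 = 12 − 5 − 7 = 0; all invariant factors of ∂_2 are 1 so no torsion. So H_1 ≅ 0.
rank ∂_2 = 7, rank ∂_3 = 0 ⇒ b_2 = 8 − 7 − 0 = 1. So H_2 ≅ Z.

H_0 = Z,  H_1 = 0,  H_2 = Z.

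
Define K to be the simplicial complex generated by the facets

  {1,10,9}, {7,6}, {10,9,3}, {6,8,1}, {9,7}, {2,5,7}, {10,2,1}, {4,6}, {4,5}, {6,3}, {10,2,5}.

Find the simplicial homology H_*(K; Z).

We work with the vertex ordering 1 < 2 < 3 < 4 < 5 < 6 < 7 < 8 < 9 < 10. The simplices of K, each written with vertices in increasing order, are:

  0-simplices (10): [1], [2], [3], [4], [5], [6], [7], [8], [9], [10]
  1-simplices (19): [1,2], [1,6], [1,8], [1,9], [1,10], [2,5], [2,7], [2,10], [3,6], [3,9], [3,10], [4,5], [4,6], [5,7], [5,10], [6,7], [6,8], [7,9], [9,10]
  2-simplices (6): [1,2,10], [1,6,8], [1,9,10], [2,5,7], [2,5,10], [3,9,10]

giving chain groups C_0 ≅ Z^10, C_1 ≅ Z^19, C_2 ≅ Z^6.

Boundary ∂_1: C_1 → C_0 sends each edge [p,q] (with p < q) to q − p.
As a 10×19 matrix over Z this has rank 9, with invariant factors (1,1,1,1,1,1,1,1,1).

∂_2: C_2 → C_1 acts by ∂[p,q,r] = [q,r] − [p,r] + [p,q]. For instance
  ∂[1,2,10] = [2,10] − [1,10] + [1,2],
  ∂[1,9,10] = [9,10] − [1,10] + [1,9].
The 19×6 boundary matrix has rank 6 and Smith normal form diag(1,1,1,1,1,1).

Reading off H_k = ker ∂_k / im ∂_{k+1}:

  H_0: rank C_0 − rank ∂_1 = 10 − 9 = 1, and the invariant factors of ∂_1 are all 1, so H_0 = Z.
  H_1: rank ker ∂_1 − rank ∂_2 = (19 − 9) − 6 = 4, and the invariant factors of ∂_2 are all 1, so H_1 = Z^4.
  H_2: rank ker ∂_2 − rank ∂_3 = (6 − 6) − 0 = 0, and there is no ∂_3, so H_2 = 0.

As a check, the Euler characteristic is 10 − 19 + 6 = -3, which agrees with 1 − 4 + 0 = -3.

H_0 = Z,  H_1 = Z^4,  H_2 = 0.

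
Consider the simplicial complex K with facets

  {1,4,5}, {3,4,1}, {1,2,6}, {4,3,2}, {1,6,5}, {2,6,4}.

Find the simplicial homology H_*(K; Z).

Take the total order 1 < 2 < 3 < 4 < 5 < 6 on the vertex set. Then K (dimension 2) consists of the simplices:

  0-simplices (6): [1], [2], [3], [4], [5], [6]
  1-simplices (12): [1,2], [1,3], [1,4], [1,5], [1,6], [2,3], [2,4], [2,6], [3,4], [4,5], [4,6], [5,6]
  2-simplices (6): [1,2,6], [1,3,4], [1,4,5], [1,5,6], [2,3,4], [2,4,6]

Hence C_0 ≅ Z^6, C_1 ≅ Z^12, C_2 ≅ Z^6.

The boundary map ∂_1: C_1 → C_0 maps an edge to its endpoints' difference, ∂[p,q] = q − p. For instance
  ∂[1,6] = [6] − [1].
As a 6×12 matrix over Z this has rank 5, with invariant factors (1,1,1,1,1).

∂_2: C_2 → C_1 acts by ∂[p,q,r] = [q,r] − [p,r] + [p,q]. For instance
  ∂[2,3,4] = [3,4] − [2,4] + [2,3],
  ∂[1,5,6] = [5,6] − [1,6] + [1,5].
As a 12×6 matrix over Z this has rank 6, with invariant factors (1,1,1,1,1,1).

Now H_k = ker ∂_k / im ∂_{k+1}, so:

  H_0: rank C_0 − rank ∂_1 = 6 − 5 = 1, and the invariant factors of ∂_1 are all 1, so H_0 ≅ Z.
  H_1: rank ker ∂_1 − rank ∂_2 = (12 − 5) − 6 = 1, and the invariant factors of ∂_2 are all 1, so H_1 ≅ Z.
  H_2: rank ker ∂_2 − rank ∂_3 = (6 − 6) − 0 = 0, and there is no ∂_3, so H_2 ≅ 0.

(K is a triangulation of the cylinder S^1 x I.)

H_0 ≅ Z,  H_1 ≅ Z,  H_2 = 0.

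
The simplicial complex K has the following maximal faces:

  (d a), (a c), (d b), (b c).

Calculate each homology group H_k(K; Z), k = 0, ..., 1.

H_0 ≅ Z,  H_1 ≅ Z.

K has 4 vertices, 4 edges.
rank ∂_0 = 0, rank ∂_1 = 3 ⇒ b_0 = 4 − 0 − 3 = 1; all invariant factors of ∂_1 are 1 so no torsion. So H_0 = Z.
rank ∂_1 = 3, rank ∂_2 = 0 ⇒ b_1 = 4 − 3 − 0 = 1. So H_1 = Z.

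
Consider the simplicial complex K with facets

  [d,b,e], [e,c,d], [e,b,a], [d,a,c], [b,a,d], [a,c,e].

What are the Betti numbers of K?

Fix the vertex order a < b < c < d < e and write every simplex with vertices in increasing order. Then dim K = 2 and the simplices of K are:

  0-simplices (5): a, b, c, d, e
  1-simplices (9): ab, ac, ad, ae, bd, be, cd, ce, de
  2-simplices (6): abd, abe, acd, ace, bde, cde

so the chain groups are C_0 ≅ Z^5, C_1 ≅ Z^9, C_2 ≅ Z^6.

Boundary ∂_1: C_1 → C_0 maps an edge to its endpoints' difference, ∂[p,q] = q − p.
The 5×9 boundary matrix has rank 4 and Smith normal form diag(1,1,1,1).

Boundary ∂_2: C_2 → C_1 maps a triangle to the signed sum of its edges. For instance
  ∂bde = de − be + bd,
  ∂ace = ce − ae + ac.
The resulting 9×6 matrix has rank 5, and its Smith normal form has invariant factors (1,1,1,1,1).

From H_k ≅ ker(∂_k) / im(∂_{k+1}) we obtain:

  H_0: rank C_0 − rank ∂_1 = 5 − 4 = 1, and the invariant factors of ∂_1 are all 1, so H_0 = Z.
  H_1: rank ker ∂_1 − rank ∂_2 = (9 − 4) − 5 = 0, and the invariant factors of ∂_2 are all 1, so H_1 = 0.
  H_2: rank ker ∂_2 − rank ∂_3 = (6 − 5) − 0 = 1, and there is no ∂_3, so H_2 = Z.

Hence the Betti numbers are b_0 = 1, b_1 = 0, b_2 = 1.

b_0 = 1, b_1 = 0, b_2 = 1.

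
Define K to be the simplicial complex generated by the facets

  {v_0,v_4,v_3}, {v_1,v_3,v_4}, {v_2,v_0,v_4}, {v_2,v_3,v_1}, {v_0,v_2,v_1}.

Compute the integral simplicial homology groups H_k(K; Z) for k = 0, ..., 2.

H_0 = Z,  H_1 = Z,  H_2 = 0.

We work with the vertex ordering v_0 < v_1 < v_2 < v_3 < v_4. The simplices of K, each written with vertices in increasing order, are:

  0-simplices (5): [v_0], [v_1], [v_2], [v_3], [v_4]
  1-simplices (10): [v_0,v_1], [v_0,v_2], [v_0,v_3], [v_0,v_4], [v_1,v_2], [v_1,v_3], [v_1,v_4], [v_2,v_3], [v_2,v_4], [v_3,v_4]
  2-simplices (5): [v_0,v_1,v_2], [v_0,v_2,v_4], [v_0,v_3,v_4], [v_1,v_2,v_3], [v_1,v_3,v_4]

giving chain groups C_0 ≅ Z^5, C_1 ≅ Z^10, C_2 ≅ Z^5.

Boundary ∂_1: C_1 → C_0 is given by ∂[p,q] = [q] − [p].
The resulting 5×10 matrix has rank 4, and its Smith normal form has invariant factors (1,1,1,1).

The boundary map ∂_2: C_2 → C_1 sends each 2-simplex [p,q,r] to [q,r] − [p,r] + [p,q]. For instance
  ∂[v_0,v_3,v_4] = [v_3,v_4] − [v_0,v_4] + [v_0,v_3],
  ∂[v_0,v_2,v_4] = [v_2,v_4] − [v_0,v_4] + [v_0,v_2].
The 10×5 boundary matrix has rank 5 and Smith normal form diag(1,1,1,1,1).

Computing H_k = (kernel of ∂_k) / (image of ∂_{k+1}):

  H_0: rank C_0 − rank ∂_1 = 5 − 4 = 1, and the invariant factors of ∂_1 are all 1, so H_0 = Z.
  H_1: rank ker ∂_1 − rank ∂_2 = (10 − 4) − 5 = 1, and the invariant factors of ∂_2 are all 1, so H_1 = Z.
  H_2: rank ker ∂_2 − rank ∂_3 = (5 − 5) − 0 = 0, and there is no ∂_3, so H_2 = 0.

As a check, the Euler characteristic is 5 − 10 + 5 = 0, which agrees with 1 − 1 + 0 = 0.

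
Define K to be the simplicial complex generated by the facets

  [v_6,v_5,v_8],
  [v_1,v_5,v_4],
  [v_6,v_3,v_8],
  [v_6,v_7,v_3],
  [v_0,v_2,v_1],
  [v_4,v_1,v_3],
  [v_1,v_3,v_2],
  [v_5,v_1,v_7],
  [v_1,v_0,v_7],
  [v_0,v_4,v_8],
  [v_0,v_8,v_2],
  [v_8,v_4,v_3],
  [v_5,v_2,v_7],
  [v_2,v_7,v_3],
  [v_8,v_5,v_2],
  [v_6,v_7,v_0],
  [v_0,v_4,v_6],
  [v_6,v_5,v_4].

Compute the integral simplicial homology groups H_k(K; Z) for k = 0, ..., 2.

Take the total order v_0 < v_1 < v_2 < v_3 < v_4 < v_5 < v_6 < v_7 < v_8 on the vertex set. Then K (dimension 2) consists of the simplices:

  0-simplices (9): [v_0], [v_1], [v_2], [v_3], [v_4], [v_5], [v_6], [v_7], [v_8]
  1-simplices (27): (27 of them)
  2-simplices (18): (18 of them)

so the chain groups are C_0 ≅ Z^9, C_1 ≅ Z^27, C_2 ≅ Z^18.

∂_1: C_1 → C_0 sends each edge [p,q] (with p < q) to q − p. For instance
  ∂[v_3,v_8] = [v_8] − [v_3].
The resulting 9×27 matrix has rank 8, and its Smith normal form has invariant factors (1,1,1,1,1,1,1,1).

The boundary map ∂_2: C_2 → C_1 maps a triangle to the signed sum of its edges. For instance
  ∂[v_1,v_2,v_3] = [v_2,v_3] − [v_1,v_3] + [v_1,v_2],
  ∂[v_5,v_6,v_8] = [v_6,v_8] − [v_5,v_8] + [v_5,v_6].
The 27×18 boundary matrix has rank 18 and Smith normal form diag(1,1,1,1,1,1,1,1,1,1,1,1,1,1,1,1,1,2).

From H_k ≅ ker(∂_k) / im(∂_{k+1}) we obtain:

  H_0: rank C_0 − rank ∂_1 = 9 − 8 = 1, and the invariant factors of ∂_1 are all 1, so H_0 = Z.
  H_1: rank ker ∂_1 − rank ∂_2 = (27 − 8) − 18 = 1, and ∂_2 has invariant factor 2 > 1, so H_1 = Z ⊕ Z_2.
  H_2: rank ker ∂_2 − rank ∂_3 = (18 − 18) − 0 = 0, and there is no ∂_3, so H_2 = 0.

As a check, the Euler characteristic is 9 − 27 + 18 = 0, which agrees with 1 − 1 + 0 = 0.
(K is a triangulation of the Klein bottle.)

H_0 = Z,  H_1 = Z ⊕ Z_2,  H_2 = 0.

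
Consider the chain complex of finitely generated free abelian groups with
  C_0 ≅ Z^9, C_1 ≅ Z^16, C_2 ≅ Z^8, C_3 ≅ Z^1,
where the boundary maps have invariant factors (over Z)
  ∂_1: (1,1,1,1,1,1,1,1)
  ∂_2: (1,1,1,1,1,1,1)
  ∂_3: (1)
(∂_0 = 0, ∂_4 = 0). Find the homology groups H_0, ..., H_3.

H_0: b_0 = 9 − 0 − 8 = 1; torsion from ∂_1 factors > 1: none. So H_0 ≅ Z.
H_1: b_1 = 16 − 8 − 7 = 1; torsion from ∂_2 factors > 1: none. So H_1 ≅ Z.
H_2: b_2 = 8 − 7 − 1 = 0; torsion from ∂_3 factors > 1: none. So H_2 ≅ 0.
H_3: b_3 = 1 − 1 − 0 = 0; torsion from ∂_4 factors > 1: none. So H_3 ≅ 0.

H_0 ≅ Z,  H_1 ≅ Z,  H_2 = 0,  H_3 = 0.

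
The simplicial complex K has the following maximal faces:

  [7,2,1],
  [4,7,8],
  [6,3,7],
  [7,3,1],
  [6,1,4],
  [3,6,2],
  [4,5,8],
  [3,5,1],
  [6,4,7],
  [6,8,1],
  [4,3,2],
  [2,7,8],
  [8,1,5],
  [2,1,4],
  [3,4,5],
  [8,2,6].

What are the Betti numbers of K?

b_0 = 1, b_1 = 2, b_2 = 1.

We work with the vertex ordering 1 < 2 < 3 < 4 < 5 < 6 < 7 < 8. The simplices of K, each written with vertices in increasing order, are:

  0-simplices (8): [1], [2], [3], [4], [5], [6], [7], [8]
  1-simplices (24): (24 of them)
  2-simplices (16): [1,2,4], [1,2,7], [1,3,5], [1,3,7], [1,4,6], [1,5,8], [1,6,8], [2,3,4], [2,3,6], [2,6,8], [2,7,8], [3,4,5], [3,6,7], [4,5,8], [4,6,7], [4,7,8]

so the chain groups are C_0 ≅ Z^8, C_1 ≅ Z^24, C_2 ≅ Z^16.

Boundary ∂_1: C_1 → C_0 is given by ∂[p,q] = [q] − [p]. For instance
  ∂[7,8] = [8] − [7].
As a 8×24 matrix over Z this has rank 7, with invariant factors (1,1,1,1,1,1,1).

Boundary ∂_2: C_2 → C_1 acts by ∂[p,q,r] = [q,r] − [p,r] + [p,q]. For instance
  ∂[1,6,8] = [6,8] − [1,8] + [1,6],
  ∂[2,3,4] = [3,4] − [2,4] + [2,3].
As a 24×16 matrix over Z this has rank 15, with invariant factors (1,1,1,1,1,1,1,1,1,1,1,1,1,1,1).

Computing H_k = (kernel of ∂_k) / (image of ∂_{k+1}):

  H_0: rank C_0 − rank ∂_1 = 8 − 7 = 1, and the invariant factors of ∂_1 are all 1, so H_0 = Z.
  H_1: rank ker ∂_1 − rank ∂_2 = (24 − 7) − 15 = 2, and the invariant factors of ∂_2 are all 1, so H_1 = Z^2.
  H_2: rank ker ∂_2 − rank ∂_3 = (16 − 15) − 0 = 1, and there is no ∂_3, so H_2 = Z.

Hence the Betti numbers are b_0 = 1, b_1 = 2, b_2 = 1.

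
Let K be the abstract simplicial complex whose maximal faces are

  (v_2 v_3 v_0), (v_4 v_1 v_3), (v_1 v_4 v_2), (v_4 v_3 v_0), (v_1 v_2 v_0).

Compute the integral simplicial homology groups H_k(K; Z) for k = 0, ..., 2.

Fix the vertex order v_0 < v_1 < v_2 < v_3 < v_4 and write every simplex with vertices in increasing order. Then dim K = 2 and the simplices of K are:

  0-simplices (5): [v_0], [v_1], [v_2], [v_3], [v_4]
  1-simplices (10): [v_0,v_1], [v_0,v_2], [v_0,v_3], [v_0,v_4], [v_1,v_2], [v_1,v_3], [v_1,v_4], [v_2,v_3], [v_2,v_4], [v_3,v_4]
  2-simplices (5): [v_0,v_1,v_2], [v_0,v_2,v_3], [v_0,v_3,v_4], [v_1,v_2,v_4], [v_1,v_3,v_4]

giving chain groups C_0 ≅ Z^5, C_1 ≅ Z^10, C_2 ≅ Z^5.

∂_1: C_1 → C_0 maps an edge to its endpoints' difference, ∂[p,q] = q − p. For instance
  ∂[v_0,v_3] = [v_3] − [v_0].
The resulting 5×10 matrix has rank 4, and its Smith normal form has invariant factors (1,1,1,1).

∂_2: C_2 → C_1 acts by ∂[p,q,r] = [q,r] − [p,r] + [p,q]. For instance
  ∂[v_0,v_1,v_2] = [v_1,v_2] − [v_0,v_2] + [v_0,v_1],
  ∂[v_1,v_2,v_4] = [v_2,v_4] − [v_1,v_4] + [v_1,v_2].
This gives a 10×5 integer matrix of rank 5; reducing to Smith normal form yields diagonal entries (1,1,1,1,1).

Reading off H_k = ker ∂_k / im ∂_{k+1}:

  H_0: rank C_0 − rank ∂_1 = 5 − 4 = 1, and the invariant factors of ∂_1 are all 1, so H_0 ≅ Z.
  H_1: rank ker ∂_1 − rank ∂_2 = (10 − 4) − 5 = 1, and the invariant factors of ∂_2 are all 1, so H_1 ≅ Z.
  H_2: rank ker ∂_2 − rank ∂_3 = (5 − 5) − 0 = 0, and there is no ∂_3, so H_2 ≅ 0.

H_0 ≅ Z,  H_1 ≅ Z,  H_2 = 0.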